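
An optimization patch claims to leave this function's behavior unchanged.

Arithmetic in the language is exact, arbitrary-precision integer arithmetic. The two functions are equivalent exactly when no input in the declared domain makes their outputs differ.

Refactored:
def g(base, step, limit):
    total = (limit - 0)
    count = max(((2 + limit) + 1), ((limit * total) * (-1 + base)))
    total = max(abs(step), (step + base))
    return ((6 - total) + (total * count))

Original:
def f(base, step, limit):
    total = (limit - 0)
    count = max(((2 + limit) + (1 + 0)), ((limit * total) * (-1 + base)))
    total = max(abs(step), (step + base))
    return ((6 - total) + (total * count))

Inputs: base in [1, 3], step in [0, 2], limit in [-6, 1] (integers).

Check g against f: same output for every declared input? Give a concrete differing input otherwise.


Comparing the listings, the differences include: constant usage differs, and arithmetic usage differs.
Spot check at base=3, step=1, limit=1 — f: total becomes 1; next count becomes 4; next total becomes 4; next final value 18. g: total becomes 1; next count becomes 4; next total becomes 4; next final value 18. Both give 18.
Across all 72 domain points the two functions coincide.
verdict: equivalent


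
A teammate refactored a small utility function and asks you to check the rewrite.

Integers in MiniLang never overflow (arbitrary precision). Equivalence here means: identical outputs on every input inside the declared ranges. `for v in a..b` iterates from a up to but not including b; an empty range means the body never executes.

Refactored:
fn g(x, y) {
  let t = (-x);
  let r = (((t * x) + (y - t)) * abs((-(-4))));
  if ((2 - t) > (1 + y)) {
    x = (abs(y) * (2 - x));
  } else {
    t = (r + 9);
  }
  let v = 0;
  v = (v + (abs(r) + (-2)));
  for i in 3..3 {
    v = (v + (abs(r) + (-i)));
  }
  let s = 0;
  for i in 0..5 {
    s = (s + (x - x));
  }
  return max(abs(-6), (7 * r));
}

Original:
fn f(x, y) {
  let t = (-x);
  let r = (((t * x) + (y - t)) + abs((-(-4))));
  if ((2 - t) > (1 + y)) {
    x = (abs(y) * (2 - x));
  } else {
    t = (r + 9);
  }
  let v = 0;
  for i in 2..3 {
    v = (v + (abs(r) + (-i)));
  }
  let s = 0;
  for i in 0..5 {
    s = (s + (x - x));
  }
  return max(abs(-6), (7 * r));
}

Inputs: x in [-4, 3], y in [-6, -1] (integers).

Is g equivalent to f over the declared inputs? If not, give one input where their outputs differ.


Take x=-1, y=-1.
f: t = 1; r = 1; ((2 - t) > (1 + y)) -> true; x = 3; v = 0; [i=2]; v = -1; s = 0; [i=0]; s = 0; [i=1]; s = 0; [i=2]; s = 0; [i=3]; s = 0; [i=4]; s = 0; return 7
g: t = 1; r = -12; ((2 - t) > (1 + y)) -> true; x = 3; v = 0; v = 10; the i loop: no iterations; s = 0; [i=0]; s = 0; [i=1]; s = 0; [i=2]; s = 0; [i=3]; s = 0; [i=4]; s = 0; return 6
7 vs 6 — the two versions disagree here.
verdict: not equivalent; witness: x=-1, y=-1


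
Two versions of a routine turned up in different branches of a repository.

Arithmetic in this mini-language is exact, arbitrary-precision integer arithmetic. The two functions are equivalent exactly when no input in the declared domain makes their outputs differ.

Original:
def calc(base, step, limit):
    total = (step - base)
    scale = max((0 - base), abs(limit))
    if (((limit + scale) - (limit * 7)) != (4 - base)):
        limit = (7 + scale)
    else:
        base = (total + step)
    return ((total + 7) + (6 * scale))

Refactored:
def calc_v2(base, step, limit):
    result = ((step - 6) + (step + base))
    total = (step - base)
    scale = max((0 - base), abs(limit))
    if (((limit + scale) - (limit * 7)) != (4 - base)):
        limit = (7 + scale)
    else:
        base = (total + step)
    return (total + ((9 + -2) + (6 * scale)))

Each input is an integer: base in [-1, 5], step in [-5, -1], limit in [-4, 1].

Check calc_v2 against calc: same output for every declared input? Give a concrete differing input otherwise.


This is a faithful refactor — local variable names differ; and arithmetic usage differs; and statement counts differ; and constant usage differs, but the computed results match everywhere.
One worked example (base=2, step=-4, limit=-1) — calc: total := -6 | scale := 1 | (((limit + scale) - (limit * 7)) != (4 - base)): true | limit := 8 | result 7; calc_v2: result := -12 | total := -6 | scale := 1 | (((limit + scale) - (limit * 7)) != (4 - base)): true | limit := 8 | result 7; agreement on 7.
Across all 210 domain points the two functions coincide.
verdict: equivalent


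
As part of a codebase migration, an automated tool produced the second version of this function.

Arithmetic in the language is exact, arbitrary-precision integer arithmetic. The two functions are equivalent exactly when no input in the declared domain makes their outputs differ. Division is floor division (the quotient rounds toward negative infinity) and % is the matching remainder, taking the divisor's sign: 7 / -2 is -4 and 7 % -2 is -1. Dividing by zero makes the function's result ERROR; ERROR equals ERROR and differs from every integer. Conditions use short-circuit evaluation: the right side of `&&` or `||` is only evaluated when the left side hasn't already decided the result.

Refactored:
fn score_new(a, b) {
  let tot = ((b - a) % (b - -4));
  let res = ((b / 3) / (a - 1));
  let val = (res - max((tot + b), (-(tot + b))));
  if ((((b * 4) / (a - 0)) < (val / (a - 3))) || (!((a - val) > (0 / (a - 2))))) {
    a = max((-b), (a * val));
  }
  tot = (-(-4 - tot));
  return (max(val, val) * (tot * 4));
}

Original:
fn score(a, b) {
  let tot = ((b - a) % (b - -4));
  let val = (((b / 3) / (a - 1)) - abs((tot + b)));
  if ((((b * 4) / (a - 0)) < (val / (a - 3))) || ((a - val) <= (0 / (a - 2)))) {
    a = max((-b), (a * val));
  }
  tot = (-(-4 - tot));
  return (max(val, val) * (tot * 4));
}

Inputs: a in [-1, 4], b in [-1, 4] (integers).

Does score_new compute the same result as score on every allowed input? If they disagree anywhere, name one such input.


Side by side, the visible changes include: comparison usage differs, and statement counts differ, and min/max/abs usage differs, and arithmetic usage differs, and local variable names differ, and boolean connective usage differs.
Tracing a=4, b=1: score: tot=2, then val=-3, then ((((b * 4) / (a - 0)) < (val / (a - 3))) || ((a - val) <= (0 / (a - 2)))) is false, then tot=6, then returns -72 | score_new: tot=2, then res=0, then val=-3, then ((((b * 4) / (a - 0)) < (val / (a - 3))) || (!((a - val) > (0 / (a - 2))))) is false, then tot=6, then returns -72 — matching result -72.
Sweeping the whole domain (36 inputs) finds no disagreement.
verdict: equivalent


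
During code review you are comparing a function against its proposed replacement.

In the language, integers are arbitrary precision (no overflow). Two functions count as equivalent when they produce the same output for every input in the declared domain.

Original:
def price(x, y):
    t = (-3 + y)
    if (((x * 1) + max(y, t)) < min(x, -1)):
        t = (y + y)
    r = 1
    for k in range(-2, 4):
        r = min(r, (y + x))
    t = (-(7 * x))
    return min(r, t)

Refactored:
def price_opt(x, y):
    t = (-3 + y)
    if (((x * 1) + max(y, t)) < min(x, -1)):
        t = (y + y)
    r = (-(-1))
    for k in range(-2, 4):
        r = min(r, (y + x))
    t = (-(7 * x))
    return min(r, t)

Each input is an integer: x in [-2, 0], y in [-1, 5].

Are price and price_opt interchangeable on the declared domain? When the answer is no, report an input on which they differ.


Reading the diff, among the changes: same computation, different form.
Tracing x=-1, y=-1: price: t = -4; (((x * 1) + max(y, t)) < min(x, -1)) -> true; t = -2; r = 1; [k=-2]; r = -2; [k=-1]; r = -2; [k=0]; r = -2; [k=1]; r = -2; [k=2]; r = -2; [k=3]; r = -2; t = 7; return -2 | price_opt: t = -4; (((x * 1) + max(y, t)) < min(x, -1)) -> true; t = -2; r = 1; [k=-2]; r = -2; [k=-1]; r = -2; [k=0]; r = -2; [k=1]; r = -2; [k=2]; r = -2; [k=3]; r = -2; t = 7; return -2 — matching result -2.
Every one of the 21 inputs gives matching results.
verdict: equivalent


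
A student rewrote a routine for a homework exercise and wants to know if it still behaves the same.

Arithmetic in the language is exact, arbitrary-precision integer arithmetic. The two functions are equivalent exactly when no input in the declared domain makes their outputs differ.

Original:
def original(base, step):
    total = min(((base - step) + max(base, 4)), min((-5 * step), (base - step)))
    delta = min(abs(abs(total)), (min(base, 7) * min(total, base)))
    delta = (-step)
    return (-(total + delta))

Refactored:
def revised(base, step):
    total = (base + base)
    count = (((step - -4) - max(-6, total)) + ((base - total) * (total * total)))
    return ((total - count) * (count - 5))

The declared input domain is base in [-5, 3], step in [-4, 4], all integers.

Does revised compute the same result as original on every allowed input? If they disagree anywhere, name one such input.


Take base=-5, step=-4.
original: total := -1 | delta := 1 | delta := 4 | result -3
revised: total := -10 | count := 506 | result -258516
-3 against -258516: the behavior changed.
verdict: not equivalent; witness: base=-5, step=-4


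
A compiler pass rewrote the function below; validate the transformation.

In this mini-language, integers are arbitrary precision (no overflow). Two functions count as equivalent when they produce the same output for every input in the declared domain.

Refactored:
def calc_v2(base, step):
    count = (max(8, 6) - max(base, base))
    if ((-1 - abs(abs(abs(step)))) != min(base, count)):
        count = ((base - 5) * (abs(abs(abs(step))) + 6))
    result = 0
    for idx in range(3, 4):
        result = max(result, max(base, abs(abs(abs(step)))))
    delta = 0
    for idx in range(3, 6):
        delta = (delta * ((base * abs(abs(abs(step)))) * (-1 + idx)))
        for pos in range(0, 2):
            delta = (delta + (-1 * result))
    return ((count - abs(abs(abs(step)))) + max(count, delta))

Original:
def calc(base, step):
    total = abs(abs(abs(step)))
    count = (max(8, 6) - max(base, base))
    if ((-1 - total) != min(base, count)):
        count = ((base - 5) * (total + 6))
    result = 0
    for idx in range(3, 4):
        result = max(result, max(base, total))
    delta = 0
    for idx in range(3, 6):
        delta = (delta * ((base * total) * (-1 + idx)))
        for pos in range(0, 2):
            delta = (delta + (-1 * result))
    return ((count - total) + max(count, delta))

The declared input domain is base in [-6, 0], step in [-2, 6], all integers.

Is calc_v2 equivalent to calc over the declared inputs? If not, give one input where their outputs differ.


Reading the diff, among the changes: min/max/abs usage differs; and statement counts differ; and local variable names differ.
Tracing base=0, step=-2: calc: total=2, then count=8, then ((-1 - total) != min(base, count)) is true, then count=-40, then result=0, then (idx=3), then result=2, then delta=0, then (idx=3), then delta=0, then (pos=0), then delta=-2, then (pos=1), then delta=-4, then (idx=4), then delta=0, then (pos=0), then delta=-2, then (pos=1), then delta=-4, then (idx=5), then delta=0, then (pos=0), then delta=-2, then (pos=1), then delta=-4, then returns -46 | calc_v2: count=8, then ((-1 - abs(abs(abs(step)))) != min(base, count)) is true, then count=-40, then result=0, then (idx=3), then result=2, then delta=0, then (idx=3), then delta=0, then (pos=0), then delta=-2, then (pos=1), then delta=-4, then (idx=4), then delta=0, then (pos=0), then delta=-2, then (pos=1), then delta=-4, then (idx=5), then delta=0, then (pos=0), then delta=-2, then (pos=1), then delta=-4, then returns -46 — matching result -46.
Every one of the 63 inputs gives matching results.
verdict: equivalent


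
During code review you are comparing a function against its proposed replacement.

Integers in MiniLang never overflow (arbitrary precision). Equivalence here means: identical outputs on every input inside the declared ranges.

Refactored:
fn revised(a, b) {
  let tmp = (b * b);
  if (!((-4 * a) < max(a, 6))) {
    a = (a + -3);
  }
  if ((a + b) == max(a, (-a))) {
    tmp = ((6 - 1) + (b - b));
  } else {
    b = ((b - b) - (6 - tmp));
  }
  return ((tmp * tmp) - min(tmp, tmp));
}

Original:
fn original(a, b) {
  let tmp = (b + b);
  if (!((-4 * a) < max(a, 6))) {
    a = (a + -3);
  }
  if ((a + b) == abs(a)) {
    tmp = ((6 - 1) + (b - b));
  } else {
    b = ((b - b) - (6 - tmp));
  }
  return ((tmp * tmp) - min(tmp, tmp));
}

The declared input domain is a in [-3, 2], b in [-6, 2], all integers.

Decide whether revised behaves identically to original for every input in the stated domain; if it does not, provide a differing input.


a=-3, b=-6 yields 156 from original but 1260 from revised.
verdict: not equivalent; witness: a=-3, b=-6


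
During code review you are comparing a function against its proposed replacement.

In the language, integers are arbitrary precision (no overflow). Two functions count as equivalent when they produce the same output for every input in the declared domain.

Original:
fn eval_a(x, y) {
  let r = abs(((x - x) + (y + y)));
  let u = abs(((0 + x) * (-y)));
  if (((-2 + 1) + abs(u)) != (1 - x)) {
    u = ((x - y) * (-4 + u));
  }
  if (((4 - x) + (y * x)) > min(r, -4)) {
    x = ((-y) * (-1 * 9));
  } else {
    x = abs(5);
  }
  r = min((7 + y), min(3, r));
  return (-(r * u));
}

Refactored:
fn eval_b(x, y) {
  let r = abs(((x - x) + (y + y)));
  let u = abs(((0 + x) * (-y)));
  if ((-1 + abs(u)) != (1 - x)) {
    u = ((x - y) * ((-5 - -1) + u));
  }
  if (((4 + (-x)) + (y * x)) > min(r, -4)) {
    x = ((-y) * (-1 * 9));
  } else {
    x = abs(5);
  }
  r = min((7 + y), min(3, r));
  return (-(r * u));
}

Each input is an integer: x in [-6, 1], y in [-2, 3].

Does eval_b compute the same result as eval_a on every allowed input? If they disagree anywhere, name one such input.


The two are interchangeable: constant usage differs, and every declared input agrees.
As a probe, take x=-5, y=0: eval_a runs r=0, then u=0, then (((-2 + 1) + abs(u)) != (1 - x)) is true, then u=20, then (((4 - x) + (y * x)) > min(r, -4)) is true, then x=0, then r=0, then returns 0; eval_b runs r=0, then u=0, then ((-1 + abs(u)) != (1 - x)) is true, then u=20, then (((4 + (-x)) + (y * x)) > min(r, -4)) is true, then x=0, then r=0, then returns 0; both end at 0.
Checked all 48 inputs in the declared domain: the outputs agree on every one.
verdict: equivalent


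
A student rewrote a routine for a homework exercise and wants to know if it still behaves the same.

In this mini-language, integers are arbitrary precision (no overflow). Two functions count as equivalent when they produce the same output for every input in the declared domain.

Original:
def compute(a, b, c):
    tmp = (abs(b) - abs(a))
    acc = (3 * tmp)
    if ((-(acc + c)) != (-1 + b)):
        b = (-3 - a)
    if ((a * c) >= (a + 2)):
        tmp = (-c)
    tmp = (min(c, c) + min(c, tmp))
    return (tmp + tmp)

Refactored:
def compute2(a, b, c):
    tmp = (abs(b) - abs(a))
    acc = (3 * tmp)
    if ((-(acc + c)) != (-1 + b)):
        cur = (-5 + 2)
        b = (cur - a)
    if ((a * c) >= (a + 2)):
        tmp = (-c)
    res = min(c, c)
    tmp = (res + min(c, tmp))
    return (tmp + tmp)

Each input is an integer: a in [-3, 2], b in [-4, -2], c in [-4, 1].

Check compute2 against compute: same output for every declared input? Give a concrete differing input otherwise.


Equivalent — the differences include statement counts differ; also constant usage differs; also arithmetic usage differs; also local variable names differ, yet no declared input distinguishes the two.
One worked example (a=1, b=-3, c=-1) — compute: tmp = 2; acc = 6; ((-(acc + c)) != (-1 + b)) -> true; b = -4; ((a * c) >= (a + 2)) -> false; tmp = -2; return -4; compute2: tmp = 2; acc = 6; ((-(acc + c)) != (-1 + b)) -> true; cur = -3; b = -4; ((a * c) >= (a + 2)) -> false; res = -1; tmp = -2; return -4; agreement on -4.
Checked all 108 inputs in the declared domain: the outputs agree on every one.
verdict: equivalent


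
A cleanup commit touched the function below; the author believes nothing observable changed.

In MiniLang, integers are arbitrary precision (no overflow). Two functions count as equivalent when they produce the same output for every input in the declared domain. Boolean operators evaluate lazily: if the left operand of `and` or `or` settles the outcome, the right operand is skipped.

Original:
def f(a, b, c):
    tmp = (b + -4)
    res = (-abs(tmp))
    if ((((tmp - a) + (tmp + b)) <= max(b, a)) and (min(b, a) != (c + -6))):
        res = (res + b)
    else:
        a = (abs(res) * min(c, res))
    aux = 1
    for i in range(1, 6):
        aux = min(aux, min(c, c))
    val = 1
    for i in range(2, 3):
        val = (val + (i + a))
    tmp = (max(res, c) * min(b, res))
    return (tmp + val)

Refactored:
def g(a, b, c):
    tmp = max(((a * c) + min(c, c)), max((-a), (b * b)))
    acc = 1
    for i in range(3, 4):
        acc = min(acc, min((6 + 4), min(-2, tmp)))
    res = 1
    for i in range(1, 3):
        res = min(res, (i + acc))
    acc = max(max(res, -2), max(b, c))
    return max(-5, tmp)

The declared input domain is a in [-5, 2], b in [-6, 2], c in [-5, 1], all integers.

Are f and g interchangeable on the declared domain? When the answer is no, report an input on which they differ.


There is a counterexample at a=-5, b=-6, c=-5: 78 on one side, 36 on the other.
f: tmp := -10 | res := -10 | ((((tmp - a) + (tmp + b)) <= max(b, a)) and (min(b, a) != (c + -6))): true | res := -16 | aux := 1 | iter i=1: | aux := -5 | iter i=2: | aux := -5 | iter i=3: | aux := -5 | iter i=4: | aux := -5 | iter i=5: | aux := -5 | val := 1 | iter i=2: | val := -2 | tmp := 80 | result 78
g: tmp := 36 | acc := 1 | iter i=3: | acc := -2 | res := 1 | iter i=1: | res := -1 | iter i=2: | res := -1 | acc := -1 | result 36
verdict: not equivalent; witness: a=-5, b=-6, c=-5


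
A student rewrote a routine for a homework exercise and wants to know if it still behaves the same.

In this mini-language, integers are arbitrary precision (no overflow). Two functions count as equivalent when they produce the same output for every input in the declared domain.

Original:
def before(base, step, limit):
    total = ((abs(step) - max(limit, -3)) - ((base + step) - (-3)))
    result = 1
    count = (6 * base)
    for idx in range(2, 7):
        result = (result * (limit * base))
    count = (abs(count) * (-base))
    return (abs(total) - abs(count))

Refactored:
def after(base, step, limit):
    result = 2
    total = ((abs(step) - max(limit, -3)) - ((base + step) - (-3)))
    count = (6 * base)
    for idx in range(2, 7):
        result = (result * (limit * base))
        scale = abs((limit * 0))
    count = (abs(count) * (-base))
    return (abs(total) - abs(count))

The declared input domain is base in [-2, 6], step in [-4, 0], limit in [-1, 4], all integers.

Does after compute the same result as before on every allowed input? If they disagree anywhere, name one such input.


The one real change (`1` became `2`) has no effect anywhere in the declared ranges; all 270 inputs agree.
verdict: equivalent


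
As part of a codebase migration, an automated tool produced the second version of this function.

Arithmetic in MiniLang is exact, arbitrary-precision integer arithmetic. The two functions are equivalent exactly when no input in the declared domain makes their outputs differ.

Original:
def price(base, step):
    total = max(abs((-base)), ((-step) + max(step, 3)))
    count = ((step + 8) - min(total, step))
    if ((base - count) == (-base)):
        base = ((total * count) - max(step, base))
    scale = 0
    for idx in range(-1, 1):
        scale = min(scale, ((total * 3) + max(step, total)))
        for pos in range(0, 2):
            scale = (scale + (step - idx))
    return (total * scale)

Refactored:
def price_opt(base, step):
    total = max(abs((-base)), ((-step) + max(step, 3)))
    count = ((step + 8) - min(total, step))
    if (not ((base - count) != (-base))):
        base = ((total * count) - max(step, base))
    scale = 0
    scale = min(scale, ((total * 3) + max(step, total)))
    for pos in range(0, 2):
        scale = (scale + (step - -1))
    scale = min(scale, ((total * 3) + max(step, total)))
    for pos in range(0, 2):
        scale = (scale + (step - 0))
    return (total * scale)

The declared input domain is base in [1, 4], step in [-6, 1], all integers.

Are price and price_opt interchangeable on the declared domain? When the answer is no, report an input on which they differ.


Reading the diff, among the changes: local variable names differ, plus constant usage differs, plus comparison usage differs, plus statement counts differ, plus arithmetic usage differs, plus boolean connective usage differs, plus min/max/abs usage differs.
Spot check at base=3, step=0 — price: total := 3 | count := 8 | ((base - count) == (-base)): false | scale := 0 | iter idx=-1: | scale := 0 | iter pos=0: | scale := 1 | iter pos=1: | scale := 2 | iter idx=0: | scale := 2 | iter pos=0: | scale := 2 | iter pos=1: | scale := 2 | result 6. price_opt: total := 3 | count := 8 | (not ((base - count) != (-base))): false | scale := 0 | scale := 0 | iter pos=0: | scale := 1 | iter pos=1: | scale := 2 | scale := 2 | iter pos=0: | scale := 2 | iter pos=1: | scale := 2 | result 6. Both give 6.
Sweeping the whole domain (32 inputs) finds no disagreement.
verdict: equivalent


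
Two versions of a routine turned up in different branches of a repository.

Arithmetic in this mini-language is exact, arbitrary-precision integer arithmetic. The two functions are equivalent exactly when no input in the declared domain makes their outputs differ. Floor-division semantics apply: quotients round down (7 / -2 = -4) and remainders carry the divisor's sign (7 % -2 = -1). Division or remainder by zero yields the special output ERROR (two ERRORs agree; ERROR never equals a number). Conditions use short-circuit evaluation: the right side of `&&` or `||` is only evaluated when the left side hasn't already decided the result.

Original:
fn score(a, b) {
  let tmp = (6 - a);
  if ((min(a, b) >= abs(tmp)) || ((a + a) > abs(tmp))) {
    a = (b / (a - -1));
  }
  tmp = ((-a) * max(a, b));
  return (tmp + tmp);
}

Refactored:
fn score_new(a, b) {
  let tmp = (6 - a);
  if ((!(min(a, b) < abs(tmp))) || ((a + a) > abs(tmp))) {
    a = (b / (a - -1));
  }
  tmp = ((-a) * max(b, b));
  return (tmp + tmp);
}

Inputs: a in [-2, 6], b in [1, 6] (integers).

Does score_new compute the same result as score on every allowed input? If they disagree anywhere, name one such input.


At a=2, b=1: score gives -8, score_new gives -4.
verdict: not equivalent; witness: a=2, b=1


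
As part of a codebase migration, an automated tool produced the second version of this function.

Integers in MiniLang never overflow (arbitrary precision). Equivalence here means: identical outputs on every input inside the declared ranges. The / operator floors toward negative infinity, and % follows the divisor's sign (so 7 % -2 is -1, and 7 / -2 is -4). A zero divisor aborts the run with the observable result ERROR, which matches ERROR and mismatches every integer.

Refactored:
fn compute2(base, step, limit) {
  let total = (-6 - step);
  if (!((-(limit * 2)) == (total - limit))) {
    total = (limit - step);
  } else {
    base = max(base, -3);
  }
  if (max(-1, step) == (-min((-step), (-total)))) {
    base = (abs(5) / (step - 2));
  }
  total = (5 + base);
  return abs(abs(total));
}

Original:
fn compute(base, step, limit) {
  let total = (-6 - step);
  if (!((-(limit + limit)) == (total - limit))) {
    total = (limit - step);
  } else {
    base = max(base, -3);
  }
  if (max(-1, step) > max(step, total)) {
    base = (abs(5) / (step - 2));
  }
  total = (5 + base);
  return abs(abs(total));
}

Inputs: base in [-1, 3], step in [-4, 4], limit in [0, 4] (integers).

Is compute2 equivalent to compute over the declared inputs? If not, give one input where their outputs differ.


Run the pair on base=-1, step=-2, limit=4.
compute: total = -4; (!((-(limit + limit)) == (total - limit))) -> false; base = -1; (max(-1, step) > max(step, total)) -> true; base = -2; total = 3; return 3
compute2: total = -4; (!((-(limit * 2)) == (total - limit))) -> false; base = -1; (max(-1, step) == (-min((-step), (-total)))) -> false; total = 4; return 4
3 vs 4 — the two versions disagree here.
verdict: not equivalent; witness: base=-1, step=-2, limit=4


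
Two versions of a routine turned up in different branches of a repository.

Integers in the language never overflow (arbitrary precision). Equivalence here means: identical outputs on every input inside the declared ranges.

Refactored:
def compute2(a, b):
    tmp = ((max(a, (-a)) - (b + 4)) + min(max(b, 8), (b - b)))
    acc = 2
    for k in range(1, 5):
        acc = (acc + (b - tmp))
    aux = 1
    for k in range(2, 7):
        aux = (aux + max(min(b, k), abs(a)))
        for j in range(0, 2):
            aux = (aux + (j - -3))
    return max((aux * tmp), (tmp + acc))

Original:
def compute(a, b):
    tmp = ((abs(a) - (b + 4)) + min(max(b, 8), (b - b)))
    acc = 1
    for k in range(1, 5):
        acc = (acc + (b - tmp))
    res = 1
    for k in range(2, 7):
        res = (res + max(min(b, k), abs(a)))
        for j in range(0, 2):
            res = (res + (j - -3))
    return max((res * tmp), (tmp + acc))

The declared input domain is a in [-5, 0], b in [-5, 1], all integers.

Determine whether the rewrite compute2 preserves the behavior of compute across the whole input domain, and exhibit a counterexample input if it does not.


Evaluate both at a=-5, b=1.
compute: tmp = 0; acc = 1; [k=1]; acc = 2; [k=2]; acc = 3; [k=3]; acc = 4; [k=4]; acc = 5; res = 1; [k=2]; res = 6; [j=0]; res = 9; [j=1]; res = 13; [k=3]; res = 18; [j=0]; res = 21; [j=1]; res = 25; [k=4]; res = 30; [j=0]; res = 33; [j=1]; res = 37; [k=5]; res = 42; [j=0]; res = 45; [j=1]; res = 49; [k=6]; res = 54; [j=0]; res = 57; [j=1]; res = 61; return 5
compute2: tmp = 0; acc = 2; [k=1]; acc = 3; [k=2]; acc = 4; [k=3]; acc = 5; [k=4]; acc = 6; aux = 1; [k=2]; aux = 6; [j=0]; aux = 9; [j=1]; aux = 13; [k=3]; aux = 18; [j=0]; aux = 21; [j=1]; aux = 25; [k=4]; aux = 30; [j=0]; aux = 33; [j=1]; aux = 37; [k=5]; aux = 42; [j=0]; aux = 45; [j=1]; aux = 49; [k=6]; aux = 54; [j=0]; aux = 57; [j=1]; aux = 61; return 6
5 vs 6 — the two versions disagree here.
verdict: not equivalent; witness: a=-5, b=1


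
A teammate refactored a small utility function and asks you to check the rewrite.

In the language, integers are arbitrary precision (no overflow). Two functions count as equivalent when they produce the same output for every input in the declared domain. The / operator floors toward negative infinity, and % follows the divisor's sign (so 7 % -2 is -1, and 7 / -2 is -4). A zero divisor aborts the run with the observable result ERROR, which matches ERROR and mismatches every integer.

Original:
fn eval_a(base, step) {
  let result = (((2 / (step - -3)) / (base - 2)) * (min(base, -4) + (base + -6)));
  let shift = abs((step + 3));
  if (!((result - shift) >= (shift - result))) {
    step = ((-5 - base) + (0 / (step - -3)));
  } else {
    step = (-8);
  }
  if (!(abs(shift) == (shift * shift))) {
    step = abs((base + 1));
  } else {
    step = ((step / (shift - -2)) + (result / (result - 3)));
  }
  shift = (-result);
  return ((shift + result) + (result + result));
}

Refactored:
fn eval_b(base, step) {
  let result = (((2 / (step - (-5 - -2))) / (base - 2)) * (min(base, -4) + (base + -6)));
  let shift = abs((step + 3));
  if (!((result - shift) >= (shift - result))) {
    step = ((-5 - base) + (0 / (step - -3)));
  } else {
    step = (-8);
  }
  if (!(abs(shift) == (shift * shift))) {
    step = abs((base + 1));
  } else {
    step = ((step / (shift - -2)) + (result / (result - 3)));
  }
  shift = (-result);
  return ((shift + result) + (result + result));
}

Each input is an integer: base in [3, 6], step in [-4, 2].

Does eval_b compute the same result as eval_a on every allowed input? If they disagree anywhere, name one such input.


Behavior is preserved: although constant usage differs, arithmetic usage differs, the outputs never diverge.
One worked example (base=5, step=1) — eval_a: result = 0; shift = 4; (!((result - shift) >= (shift - result))) -> true; step = -10; (!(abs(shift) == (shift * shift))) -> true; step = 6; shift = 0; return 0; eval_b: result = 0; shift = 4; (!((result - shift) >= (shift - result))) -> true; step = -10; (!(abs(shift) == (shift * shift))) -> true; step = 6; shift = 0; return 0; agreement on 0.
Across all 28 domain points the two functions coincide.
verdict: equivalent


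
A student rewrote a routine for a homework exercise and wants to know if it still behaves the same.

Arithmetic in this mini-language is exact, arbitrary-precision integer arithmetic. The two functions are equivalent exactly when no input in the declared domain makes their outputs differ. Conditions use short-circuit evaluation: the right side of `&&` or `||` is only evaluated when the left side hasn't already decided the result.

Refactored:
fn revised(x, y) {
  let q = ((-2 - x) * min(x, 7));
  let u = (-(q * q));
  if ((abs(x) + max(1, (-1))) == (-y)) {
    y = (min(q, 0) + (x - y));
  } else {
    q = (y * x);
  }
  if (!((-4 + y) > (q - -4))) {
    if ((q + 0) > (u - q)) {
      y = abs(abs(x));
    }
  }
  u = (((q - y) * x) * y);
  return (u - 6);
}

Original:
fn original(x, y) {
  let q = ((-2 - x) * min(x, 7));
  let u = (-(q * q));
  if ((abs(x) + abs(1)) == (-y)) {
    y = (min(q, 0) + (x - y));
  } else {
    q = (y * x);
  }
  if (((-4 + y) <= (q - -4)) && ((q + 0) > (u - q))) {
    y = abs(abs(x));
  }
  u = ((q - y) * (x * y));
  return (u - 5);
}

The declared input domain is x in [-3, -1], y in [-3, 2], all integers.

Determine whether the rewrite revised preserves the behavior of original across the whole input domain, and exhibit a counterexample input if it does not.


These are not equivalent — on x=-3, y=-3 the outputs split (-59 vs -60).
original: q becomes -3; next u becomes -9; next ((abs(x) + abs(1)) == (-y)) evaluates to false; next q becomes 9; next (((-4 + y) <= (q - -4)) && ((q + 0) > (u - q))) evaluates to true; next y becomes 3; next u becomes -54; next final value -59
revised: q becomes -3; next u becomes -9; next ((abs(x) + max(1, (-1))) == (-y)) evaluates to false; next q becomes 9; next (!((-4 + y) > (q - -4))) evaluates to true; next ((q + 0) > (u - q)) evaluates to true; next y becomes 3; next u becomes -54; next final value -60
verdict: not equivalent; witness: x=-3, y=-3


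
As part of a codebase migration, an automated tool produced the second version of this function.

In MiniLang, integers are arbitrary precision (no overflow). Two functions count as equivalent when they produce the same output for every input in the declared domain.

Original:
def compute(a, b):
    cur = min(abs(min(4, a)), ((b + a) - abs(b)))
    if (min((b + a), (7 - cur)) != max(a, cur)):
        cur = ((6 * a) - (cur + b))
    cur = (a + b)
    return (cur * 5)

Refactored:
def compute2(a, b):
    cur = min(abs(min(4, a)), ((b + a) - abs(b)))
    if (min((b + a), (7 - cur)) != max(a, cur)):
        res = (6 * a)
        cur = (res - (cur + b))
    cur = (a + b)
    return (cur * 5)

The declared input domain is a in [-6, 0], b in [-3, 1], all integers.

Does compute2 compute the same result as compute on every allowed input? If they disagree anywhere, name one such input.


Reading the diff, among the changes: local variable names differ; also statement counts differ.
Spot check at a=-6, b=0 — compute: cur=-6, then (min((b + a), (7 - cur)) != max(a, cur)) is false, then cur=-6, then returns -30. compute2: cur=-6, then (min((b + a), (7 - cur)) != max(a, cur)) is false, then cur=-6, then returns -30. Both give -30.
Every one of the 35 inputs gives matching results.
verdict: equivalent


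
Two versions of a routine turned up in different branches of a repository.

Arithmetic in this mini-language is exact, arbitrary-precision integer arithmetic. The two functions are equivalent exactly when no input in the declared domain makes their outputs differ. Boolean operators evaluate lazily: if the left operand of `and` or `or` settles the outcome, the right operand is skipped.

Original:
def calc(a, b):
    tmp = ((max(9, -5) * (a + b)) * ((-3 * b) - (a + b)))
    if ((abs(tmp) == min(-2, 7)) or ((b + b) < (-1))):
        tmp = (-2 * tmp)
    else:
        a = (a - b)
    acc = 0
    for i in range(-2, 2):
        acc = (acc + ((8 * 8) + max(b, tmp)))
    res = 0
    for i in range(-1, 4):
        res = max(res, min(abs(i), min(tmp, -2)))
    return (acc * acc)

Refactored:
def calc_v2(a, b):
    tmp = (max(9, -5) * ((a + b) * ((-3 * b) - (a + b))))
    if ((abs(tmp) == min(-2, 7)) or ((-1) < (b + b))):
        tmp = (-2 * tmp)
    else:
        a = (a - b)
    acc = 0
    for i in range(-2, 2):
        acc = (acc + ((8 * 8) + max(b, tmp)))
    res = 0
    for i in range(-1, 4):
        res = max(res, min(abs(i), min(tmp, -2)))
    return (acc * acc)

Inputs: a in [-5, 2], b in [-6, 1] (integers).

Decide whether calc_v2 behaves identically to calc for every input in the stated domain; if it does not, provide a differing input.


The rewrite breaks on a=-5, b=-6, where the results are 539354176 and 53824.
calc: tmp=-2871, then ((abs(tmp) == min(-2, 7)) or ((b + b) < (-1))) is true, then tmp=5742, then acc=0, then (i=-2), then acc=5806, then (i=-1), then acc=11612, then (i=0), then acc=17418, then (i=1), then acc=23224, then res=0, then (i=-1), then res=0, then (i=0), then res=0, then (i=1), then res=0, then (i=2), then res=0, then (i=3), then res=0, then returns 539354176
calc_v2: tmp=-2871, then ((abs(tmp) == min(-2, 7)) or ((-1) < (b + b))) is false, then a=1, then acc=0, then (i=-2), then acc=58, then (i=-1), then acc=116, then (i=0), then acc=174, then (i=1), then acc=232, then res=0, then (i=-1), then res=0, then (i=0), then res=0, then (i=1), then res=0, then (i=2), then res=0, then (i=3), then res=0, then returns 53824
verdict: not equivalent; witness: a=-5, b=-6


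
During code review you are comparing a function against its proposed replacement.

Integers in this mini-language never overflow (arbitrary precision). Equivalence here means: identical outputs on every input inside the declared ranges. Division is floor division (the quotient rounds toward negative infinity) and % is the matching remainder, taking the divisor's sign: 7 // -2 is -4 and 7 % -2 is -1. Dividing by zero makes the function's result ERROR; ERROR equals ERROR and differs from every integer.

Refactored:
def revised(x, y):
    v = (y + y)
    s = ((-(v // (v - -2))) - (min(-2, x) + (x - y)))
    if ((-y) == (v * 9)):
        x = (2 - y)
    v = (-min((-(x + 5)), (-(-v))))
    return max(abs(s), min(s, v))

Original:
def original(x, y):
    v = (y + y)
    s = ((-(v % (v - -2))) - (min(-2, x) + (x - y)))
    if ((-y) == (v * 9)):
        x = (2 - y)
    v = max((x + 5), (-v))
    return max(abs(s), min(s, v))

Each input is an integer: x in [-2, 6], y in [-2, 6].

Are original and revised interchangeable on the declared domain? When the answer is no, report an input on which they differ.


These are not equivalent — on x=-2, y=-2 the outputs split (2 vs 0).
original: v = -4; s = 2; ((-y) == (v * 9)) -> false; v = 4; return 2
revised: v = -4; s = 0; ((-y) == (v * 9)) -> false; v = 4; return 0
verdict: not equivalent; witness: x=-2, y=-2


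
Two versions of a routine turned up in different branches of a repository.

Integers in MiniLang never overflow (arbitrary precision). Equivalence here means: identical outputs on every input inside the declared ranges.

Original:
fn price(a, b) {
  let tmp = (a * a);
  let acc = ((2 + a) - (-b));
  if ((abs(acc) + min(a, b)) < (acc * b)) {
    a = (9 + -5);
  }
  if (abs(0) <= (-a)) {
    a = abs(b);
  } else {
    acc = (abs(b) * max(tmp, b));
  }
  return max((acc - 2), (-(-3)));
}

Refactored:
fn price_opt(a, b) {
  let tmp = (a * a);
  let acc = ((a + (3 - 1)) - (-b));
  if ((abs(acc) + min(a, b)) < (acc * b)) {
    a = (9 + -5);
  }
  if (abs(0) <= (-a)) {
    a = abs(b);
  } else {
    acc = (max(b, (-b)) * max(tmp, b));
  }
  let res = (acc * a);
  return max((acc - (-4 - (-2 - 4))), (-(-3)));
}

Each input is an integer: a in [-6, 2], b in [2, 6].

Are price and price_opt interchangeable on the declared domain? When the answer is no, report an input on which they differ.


Reading the diff, among the changes: constant usage differs, and local variable names differ, and min/max/abs usage differs, and statement counts differ, and arithmetic usage differs.
Tracing a=-5, b=2: price: tmp becomes 25; next acc becomes -1; next ((abs(acc) + min(a, b)) < (acc * b)) evaluates to true; next a becomes 4; next (abs(0) <= (-a)) evaluates to false; next acc becomes 50; next final value 48 | price_opt: tmp becomes 25; next acc becomes -1; next ((abs(acc) + min(a, b)) < (acc * b)) evaluates to true; next a becomes 4; next (abs(0) <= (-a)) evaluates to false; next acc becomes 50; next res becomes 200; next final value 48 — matching result 48.
Checked all 45 inputs in the declared domain: the outputs agree on every one.
verdict: equivalent


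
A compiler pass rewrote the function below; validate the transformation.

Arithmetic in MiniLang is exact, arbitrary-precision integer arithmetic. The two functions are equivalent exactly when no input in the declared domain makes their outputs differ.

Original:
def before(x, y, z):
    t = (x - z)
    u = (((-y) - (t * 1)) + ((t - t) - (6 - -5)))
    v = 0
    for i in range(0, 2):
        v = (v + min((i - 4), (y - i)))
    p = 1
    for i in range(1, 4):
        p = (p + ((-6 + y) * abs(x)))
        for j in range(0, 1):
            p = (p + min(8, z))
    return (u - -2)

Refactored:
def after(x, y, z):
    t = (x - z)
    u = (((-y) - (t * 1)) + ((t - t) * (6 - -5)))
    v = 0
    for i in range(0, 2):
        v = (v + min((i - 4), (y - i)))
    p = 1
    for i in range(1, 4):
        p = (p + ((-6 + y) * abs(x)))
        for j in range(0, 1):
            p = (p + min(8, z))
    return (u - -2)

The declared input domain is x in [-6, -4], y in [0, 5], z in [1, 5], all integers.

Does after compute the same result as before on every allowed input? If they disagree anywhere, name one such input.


Not equivalent: x=-6, y=0, z=1 separates them (-2 vs 9).
before: t := -7 | u := -4 | v := 0 | iter i=0: | v := -4 | iter i=1: | v := -7 | p := 1 | iter i=1: | p := -35 | iter j=0: | p := -34 | iter i=2: | p := -70 | iter j=0: | p := -69 | iter i=3: | p := -105 | iter j=0: | p := -104 | result -2
after: t := -7 | u := 7 | v := 0 | iter i=0: | v := -4 | iter i=1: | v := -7 | p := 1 | iter i=1: | p := -35 | iter j=0: | p := -34 | iter i=2: | p := -70 | iter j=0: | p := -69 | iter i=3: | p := -105 | iter j=0: | p := -104 | result 9
verdict: not equivalent; witness: x=-6, y=0, z=1


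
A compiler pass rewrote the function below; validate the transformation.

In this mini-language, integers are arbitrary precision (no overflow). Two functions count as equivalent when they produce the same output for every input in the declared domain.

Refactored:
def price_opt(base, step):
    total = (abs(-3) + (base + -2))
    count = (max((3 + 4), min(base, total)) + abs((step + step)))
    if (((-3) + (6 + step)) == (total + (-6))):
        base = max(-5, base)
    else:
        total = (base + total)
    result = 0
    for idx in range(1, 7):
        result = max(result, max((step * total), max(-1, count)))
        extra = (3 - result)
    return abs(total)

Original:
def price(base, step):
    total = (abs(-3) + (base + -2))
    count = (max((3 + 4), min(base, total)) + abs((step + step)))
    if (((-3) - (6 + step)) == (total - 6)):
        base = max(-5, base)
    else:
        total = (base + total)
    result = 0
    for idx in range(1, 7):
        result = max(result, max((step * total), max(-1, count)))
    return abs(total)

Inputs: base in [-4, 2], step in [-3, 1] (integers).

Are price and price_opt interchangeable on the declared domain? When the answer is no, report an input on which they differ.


Not equivalent: base=-4, step=0 separates them (3 vs 7).
price: total becomes -3; next count becomes 7; next (((-3) - (6 + step)) == (total - 6)) evaluates to true; next base becomes -4; next result becomes 0; next at idx=1:; next result becomes 7; next at idx=2:; next result becomes 7; next at idx=3:; next result becomes 7; next at idx=4:; next result becomes 7; next at idx=5:; next result becomes 7; next at idx=6:; next result becomes 7; next final value 3
price_opt: total becomes -3; next count becomes 7; next (((-3) + (6 + step)) == (total + (-6))) evaluates to false; next total becomes -7; next result becomes 0; next at idx=1:; next result becomes 7; next extra becomes -4; next at idx=2:; next result becomes 7; next extra becomes -4; next at idx=3:; next result becomes 7; next extra becomes -4; next at idx=4:; next result becomes 7; next extra becomes -4; next at idx=5:; next result becomes 7; next extra becomes -4; next at idx=6:; next result becomes 7; next extra becomes -4; next final value 7
verdict: not equivalent; witness: base=-4, step=0
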